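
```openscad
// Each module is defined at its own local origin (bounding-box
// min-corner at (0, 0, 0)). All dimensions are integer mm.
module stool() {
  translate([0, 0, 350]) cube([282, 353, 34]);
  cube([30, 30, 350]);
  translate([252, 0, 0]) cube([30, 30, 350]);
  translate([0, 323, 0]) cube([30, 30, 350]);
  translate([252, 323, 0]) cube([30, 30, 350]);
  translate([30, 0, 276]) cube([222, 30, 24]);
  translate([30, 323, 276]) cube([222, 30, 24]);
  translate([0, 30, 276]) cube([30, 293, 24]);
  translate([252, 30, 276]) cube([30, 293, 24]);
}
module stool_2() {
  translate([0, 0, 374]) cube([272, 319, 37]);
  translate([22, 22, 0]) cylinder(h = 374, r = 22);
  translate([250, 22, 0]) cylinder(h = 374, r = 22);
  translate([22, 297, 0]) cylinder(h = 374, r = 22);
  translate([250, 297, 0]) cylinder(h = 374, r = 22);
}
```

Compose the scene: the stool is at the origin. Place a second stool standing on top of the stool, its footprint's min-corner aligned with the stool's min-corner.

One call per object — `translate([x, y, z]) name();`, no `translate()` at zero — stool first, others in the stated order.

stool();
translate([0, 0, 384]) stool_2();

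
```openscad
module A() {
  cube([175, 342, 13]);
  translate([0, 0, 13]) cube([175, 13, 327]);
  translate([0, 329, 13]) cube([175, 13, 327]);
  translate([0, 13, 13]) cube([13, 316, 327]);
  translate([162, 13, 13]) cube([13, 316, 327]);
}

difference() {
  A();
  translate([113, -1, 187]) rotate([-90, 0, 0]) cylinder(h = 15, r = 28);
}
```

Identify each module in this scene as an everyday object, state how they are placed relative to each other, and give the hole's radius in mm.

A is an open box. The open box has a circular hole through its front wall. The hole's radius is 28 mm.

The subtracted cylinder has r = 28 mm.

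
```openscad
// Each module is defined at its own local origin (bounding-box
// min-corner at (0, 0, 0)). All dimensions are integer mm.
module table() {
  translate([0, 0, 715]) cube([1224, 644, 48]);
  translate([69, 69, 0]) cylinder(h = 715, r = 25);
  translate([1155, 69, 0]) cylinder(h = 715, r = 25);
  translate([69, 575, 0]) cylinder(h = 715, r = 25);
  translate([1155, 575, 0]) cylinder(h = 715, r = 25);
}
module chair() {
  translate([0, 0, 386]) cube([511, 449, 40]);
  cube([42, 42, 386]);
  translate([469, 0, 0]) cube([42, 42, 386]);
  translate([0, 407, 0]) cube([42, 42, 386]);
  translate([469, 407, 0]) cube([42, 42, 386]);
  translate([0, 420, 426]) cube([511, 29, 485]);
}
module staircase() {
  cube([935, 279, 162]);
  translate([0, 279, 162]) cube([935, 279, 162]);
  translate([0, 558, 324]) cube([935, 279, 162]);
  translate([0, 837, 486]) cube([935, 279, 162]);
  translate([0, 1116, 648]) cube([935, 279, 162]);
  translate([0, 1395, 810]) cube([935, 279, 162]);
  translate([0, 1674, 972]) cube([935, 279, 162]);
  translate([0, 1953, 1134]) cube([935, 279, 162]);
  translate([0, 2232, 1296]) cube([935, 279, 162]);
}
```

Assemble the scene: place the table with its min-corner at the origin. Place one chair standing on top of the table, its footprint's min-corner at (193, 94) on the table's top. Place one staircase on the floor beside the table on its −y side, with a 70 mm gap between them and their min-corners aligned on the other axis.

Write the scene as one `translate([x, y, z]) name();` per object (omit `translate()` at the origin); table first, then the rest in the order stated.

table();
translate([193, 94, 763]) chair();
translate([0, -2581, 0]) staircase();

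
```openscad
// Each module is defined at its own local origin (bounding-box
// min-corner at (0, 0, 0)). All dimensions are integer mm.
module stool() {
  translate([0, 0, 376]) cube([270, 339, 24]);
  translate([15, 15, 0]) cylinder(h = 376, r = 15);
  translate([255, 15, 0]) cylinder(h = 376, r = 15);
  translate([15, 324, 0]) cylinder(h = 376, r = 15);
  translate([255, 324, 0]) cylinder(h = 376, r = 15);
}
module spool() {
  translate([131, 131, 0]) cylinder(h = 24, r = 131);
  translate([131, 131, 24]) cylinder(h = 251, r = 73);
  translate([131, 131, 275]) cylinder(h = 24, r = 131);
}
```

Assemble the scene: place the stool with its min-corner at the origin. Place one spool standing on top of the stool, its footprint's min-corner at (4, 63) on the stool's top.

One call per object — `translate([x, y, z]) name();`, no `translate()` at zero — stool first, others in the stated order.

stool();
translate([4, 63, 400]) spool();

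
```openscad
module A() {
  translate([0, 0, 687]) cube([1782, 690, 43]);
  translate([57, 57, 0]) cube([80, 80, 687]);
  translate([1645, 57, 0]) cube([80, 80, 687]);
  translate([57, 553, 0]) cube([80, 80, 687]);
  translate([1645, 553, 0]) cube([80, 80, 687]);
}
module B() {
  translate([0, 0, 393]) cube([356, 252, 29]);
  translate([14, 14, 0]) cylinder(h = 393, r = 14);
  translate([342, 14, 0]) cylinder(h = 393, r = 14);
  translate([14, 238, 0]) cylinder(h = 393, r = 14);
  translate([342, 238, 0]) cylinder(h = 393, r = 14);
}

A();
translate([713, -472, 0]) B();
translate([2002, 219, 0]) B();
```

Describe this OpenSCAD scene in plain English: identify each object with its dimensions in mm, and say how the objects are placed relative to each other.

A is a table: top 1782 mm (x) × 690 mm (y), 43 mm thick, upper face at z = 730 mm, on four 80×80 mm square legs, each inset 57 mm from the nearest pair of top edges, running from z = 0 to the bottom of the top.

B is a four-legged stool. The seat is a 356×252×29 mm slab whose top surface is at z = 422 mm; four round legs, each 28 mm in diameter, run from the floor (z = 0) to the underside of the seat, each leg's axis is inset half a diameter from the nearest pair of seat edges (so the leg's bounding box is flush with the corner).

Two stools sit around the table at the −y, +x sides.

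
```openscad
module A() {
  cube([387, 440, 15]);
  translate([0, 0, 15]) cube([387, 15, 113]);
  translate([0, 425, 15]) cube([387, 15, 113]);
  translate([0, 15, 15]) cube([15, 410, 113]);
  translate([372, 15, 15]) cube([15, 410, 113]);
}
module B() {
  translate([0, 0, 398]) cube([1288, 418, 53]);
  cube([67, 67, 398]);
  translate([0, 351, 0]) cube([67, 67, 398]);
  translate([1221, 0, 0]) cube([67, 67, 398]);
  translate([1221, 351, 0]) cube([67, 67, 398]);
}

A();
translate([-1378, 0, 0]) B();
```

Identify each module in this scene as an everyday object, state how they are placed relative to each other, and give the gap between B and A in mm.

The bench's nearest face is 90 mm from the open box's −x face.

A is an open box. B is a bench. The bench is on the floor beside the open box on its −x side. The gap between the bench and the open box is 90 mm.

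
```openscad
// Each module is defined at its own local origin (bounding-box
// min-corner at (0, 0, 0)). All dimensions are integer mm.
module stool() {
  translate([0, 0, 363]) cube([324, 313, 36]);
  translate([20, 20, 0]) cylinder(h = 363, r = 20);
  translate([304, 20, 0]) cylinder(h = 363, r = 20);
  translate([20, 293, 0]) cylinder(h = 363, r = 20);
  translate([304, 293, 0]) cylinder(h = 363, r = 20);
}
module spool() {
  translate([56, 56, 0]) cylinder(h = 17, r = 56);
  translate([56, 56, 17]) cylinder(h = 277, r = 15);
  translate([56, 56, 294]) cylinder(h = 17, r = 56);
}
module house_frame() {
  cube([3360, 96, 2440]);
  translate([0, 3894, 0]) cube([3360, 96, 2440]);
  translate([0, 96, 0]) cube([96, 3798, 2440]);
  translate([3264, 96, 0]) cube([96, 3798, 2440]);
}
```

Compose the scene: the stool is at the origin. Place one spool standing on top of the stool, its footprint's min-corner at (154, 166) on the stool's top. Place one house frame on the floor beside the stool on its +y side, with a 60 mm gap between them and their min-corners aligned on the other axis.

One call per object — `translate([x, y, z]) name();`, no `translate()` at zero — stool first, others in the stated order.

stool();
translate([154, 166, 399]) spool();
translate([0, 373, 0]) house_frame();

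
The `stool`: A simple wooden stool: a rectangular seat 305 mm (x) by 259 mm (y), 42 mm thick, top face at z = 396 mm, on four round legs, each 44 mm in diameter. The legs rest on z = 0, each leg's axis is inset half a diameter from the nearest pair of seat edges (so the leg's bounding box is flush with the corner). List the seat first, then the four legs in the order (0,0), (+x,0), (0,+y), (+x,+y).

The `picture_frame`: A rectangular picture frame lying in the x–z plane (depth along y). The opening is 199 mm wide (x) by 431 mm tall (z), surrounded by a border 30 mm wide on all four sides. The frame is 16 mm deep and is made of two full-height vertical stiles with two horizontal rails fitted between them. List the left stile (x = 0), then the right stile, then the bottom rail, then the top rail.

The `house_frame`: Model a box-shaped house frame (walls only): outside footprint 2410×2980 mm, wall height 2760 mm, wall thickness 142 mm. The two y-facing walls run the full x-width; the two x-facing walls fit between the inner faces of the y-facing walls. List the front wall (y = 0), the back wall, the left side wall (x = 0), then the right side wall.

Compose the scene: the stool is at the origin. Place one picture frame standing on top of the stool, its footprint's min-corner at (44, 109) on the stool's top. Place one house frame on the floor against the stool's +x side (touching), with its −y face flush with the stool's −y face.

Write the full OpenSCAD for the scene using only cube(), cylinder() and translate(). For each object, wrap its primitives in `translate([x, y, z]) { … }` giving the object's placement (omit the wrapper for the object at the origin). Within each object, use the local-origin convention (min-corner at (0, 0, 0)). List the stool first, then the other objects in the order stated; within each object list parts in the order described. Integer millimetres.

translate([0, 0, 354]) cube([305, 259, 42]);
translate([22, 22, 0]) cylinder(h = 354, r = 22);
translate([283, 22, 0]) cylinder(h = 354, r = 22);
translate([22, 237, 0]) cylinder(h = 354, r = 22);
translate([283, 237, 0]) cylinder(h = 354, r = 22);
translate([44, 109, 396]) {
  cube([30, 16, 491]);
  translate([229, 0, 0]) cube([30, 16, 491]);
  translate([30, 0, 0]) cube([199, 16, 30]);
  translate([30, 0, 461]) cube([199, 16, 30]);
}
translate([305, 0, 0]) {
  cube([2410, 142, 2760]);
  translate([0, 2838, 0]) cube([2410, 142, 2760]);
  translate([0, 142, 0]) cube([142, 2696, 2760]);
  translate([2268, 142, 0]) cube([142, 2696, 2760]);
}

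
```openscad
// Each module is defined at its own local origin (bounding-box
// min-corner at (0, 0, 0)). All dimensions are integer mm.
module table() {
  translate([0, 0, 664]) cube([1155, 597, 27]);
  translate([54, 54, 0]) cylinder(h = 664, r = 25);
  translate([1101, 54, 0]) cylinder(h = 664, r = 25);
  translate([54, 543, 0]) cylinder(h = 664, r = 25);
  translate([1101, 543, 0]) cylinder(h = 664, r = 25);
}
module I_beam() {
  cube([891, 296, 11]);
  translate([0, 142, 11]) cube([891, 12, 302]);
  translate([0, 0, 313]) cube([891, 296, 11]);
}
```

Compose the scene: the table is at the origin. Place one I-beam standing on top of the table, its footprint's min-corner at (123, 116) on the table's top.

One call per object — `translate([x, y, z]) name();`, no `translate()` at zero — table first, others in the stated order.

table();
translate([123, 116, 691]) I_beam();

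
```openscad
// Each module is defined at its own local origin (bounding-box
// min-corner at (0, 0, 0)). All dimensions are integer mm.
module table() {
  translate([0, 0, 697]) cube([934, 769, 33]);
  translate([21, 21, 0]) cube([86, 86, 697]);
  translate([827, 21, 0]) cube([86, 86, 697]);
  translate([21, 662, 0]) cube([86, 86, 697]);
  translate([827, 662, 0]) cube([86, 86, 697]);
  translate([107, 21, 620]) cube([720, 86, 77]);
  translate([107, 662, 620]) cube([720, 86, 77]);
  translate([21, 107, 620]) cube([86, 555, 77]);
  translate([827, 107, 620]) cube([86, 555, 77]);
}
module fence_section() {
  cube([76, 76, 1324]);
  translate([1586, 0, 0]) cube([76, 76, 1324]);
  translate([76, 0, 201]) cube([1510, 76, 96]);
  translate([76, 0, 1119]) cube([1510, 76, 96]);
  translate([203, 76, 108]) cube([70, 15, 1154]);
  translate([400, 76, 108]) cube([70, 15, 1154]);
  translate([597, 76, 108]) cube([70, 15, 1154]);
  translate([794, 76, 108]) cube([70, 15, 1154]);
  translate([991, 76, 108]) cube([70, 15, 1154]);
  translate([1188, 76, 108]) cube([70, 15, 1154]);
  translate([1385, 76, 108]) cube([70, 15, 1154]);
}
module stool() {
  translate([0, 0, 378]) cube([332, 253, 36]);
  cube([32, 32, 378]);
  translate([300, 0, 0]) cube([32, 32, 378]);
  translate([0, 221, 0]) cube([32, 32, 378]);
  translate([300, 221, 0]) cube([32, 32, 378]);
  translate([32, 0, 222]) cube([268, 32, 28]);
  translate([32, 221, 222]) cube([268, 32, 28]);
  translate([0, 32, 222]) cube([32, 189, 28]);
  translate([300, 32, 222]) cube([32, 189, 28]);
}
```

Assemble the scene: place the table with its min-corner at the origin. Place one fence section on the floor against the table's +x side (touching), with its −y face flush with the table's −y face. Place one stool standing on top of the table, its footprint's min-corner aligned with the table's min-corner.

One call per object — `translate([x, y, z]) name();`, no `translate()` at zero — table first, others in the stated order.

table();
translate([934, 0, 0]) fence_section();
translate([0, 0, 730]) stool();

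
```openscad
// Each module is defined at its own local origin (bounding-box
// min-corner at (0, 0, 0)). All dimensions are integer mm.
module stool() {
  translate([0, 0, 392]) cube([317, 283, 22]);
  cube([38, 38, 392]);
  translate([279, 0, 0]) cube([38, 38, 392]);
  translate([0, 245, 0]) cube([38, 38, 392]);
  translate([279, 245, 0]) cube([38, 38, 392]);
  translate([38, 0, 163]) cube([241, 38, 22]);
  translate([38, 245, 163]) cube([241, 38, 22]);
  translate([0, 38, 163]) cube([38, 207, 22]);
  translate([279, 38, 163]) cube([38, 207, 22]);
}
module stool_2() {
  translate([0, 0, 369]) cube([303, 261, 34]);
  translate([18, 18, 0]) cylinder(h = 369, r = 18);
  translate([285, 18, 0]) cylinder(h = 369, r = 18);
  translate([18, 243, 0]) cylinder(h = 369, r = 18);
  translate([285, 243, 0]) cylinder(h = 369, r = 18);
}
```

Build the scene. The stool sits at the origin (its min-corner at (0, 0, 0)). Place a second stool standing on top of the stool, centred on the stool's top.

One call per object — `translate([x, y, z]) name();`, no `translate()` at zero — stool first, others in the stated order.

stool();
translate([7, 11, 414]) stool_2();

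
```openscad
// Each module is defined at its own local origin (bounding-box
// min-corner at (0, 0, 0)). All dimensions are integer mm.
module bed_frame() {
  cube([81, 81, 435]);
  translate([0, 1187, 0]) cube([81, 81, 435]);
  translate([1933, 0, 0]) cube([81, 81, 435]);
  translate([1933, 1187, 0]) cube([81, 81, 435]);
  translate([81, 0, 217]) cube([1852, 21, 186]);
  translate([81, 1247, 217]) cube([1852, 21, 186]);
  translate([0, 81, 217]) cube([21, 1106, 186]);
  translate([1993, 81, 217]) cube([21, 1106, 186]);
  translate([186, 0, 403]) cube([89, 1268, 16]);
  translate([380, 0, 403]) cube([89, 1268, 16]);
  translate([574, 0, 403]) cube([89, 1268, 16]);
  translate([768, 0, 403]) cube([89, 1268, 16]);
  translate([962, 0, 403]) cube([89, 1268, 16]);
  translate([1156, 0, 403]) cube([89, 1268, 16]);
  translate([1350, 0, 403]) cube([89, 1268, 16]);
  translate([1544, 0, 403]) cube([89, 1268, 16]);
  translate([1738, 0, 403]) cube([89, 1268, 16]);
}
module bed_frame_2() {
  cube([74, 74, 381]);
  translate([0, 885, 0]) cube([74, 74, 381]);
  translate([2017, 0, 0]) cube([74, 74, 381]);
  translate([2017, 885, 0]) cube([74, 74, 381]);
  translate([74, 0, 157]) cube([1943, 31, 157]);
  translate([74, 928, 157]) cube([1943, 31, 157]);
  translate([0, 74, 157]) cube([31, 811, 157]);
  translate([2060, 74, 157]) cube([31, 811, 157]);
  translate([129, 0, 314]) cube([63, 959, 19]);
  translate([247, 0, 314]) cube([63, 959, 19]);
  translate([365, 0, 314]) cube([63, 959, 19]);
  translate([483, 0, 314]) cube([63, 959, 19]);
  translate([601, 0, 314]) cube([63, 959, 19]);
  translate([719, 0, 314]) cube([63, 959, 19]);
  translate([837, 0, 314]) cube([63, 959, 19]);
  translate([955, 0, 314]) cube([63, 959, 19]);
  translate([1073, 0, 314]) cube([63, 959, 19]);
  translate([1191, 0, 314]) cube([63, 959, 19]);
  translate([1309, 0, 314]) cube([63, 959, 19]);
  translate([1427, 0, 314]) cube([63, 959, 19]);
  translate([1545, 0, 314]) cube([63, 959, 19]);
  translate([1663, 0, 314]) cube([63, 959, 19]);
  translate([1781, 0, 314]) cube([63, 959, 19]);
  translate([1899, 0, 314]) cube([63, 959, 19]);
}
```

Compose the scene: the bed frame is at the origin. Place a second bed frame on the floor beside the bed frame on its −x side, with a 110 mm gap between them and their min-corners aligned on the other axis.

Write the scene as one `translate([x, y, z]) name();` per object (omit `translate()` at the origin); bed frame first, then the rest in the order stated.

bed_frame();
translate([-2201, 0, 0]) bed_frame_2();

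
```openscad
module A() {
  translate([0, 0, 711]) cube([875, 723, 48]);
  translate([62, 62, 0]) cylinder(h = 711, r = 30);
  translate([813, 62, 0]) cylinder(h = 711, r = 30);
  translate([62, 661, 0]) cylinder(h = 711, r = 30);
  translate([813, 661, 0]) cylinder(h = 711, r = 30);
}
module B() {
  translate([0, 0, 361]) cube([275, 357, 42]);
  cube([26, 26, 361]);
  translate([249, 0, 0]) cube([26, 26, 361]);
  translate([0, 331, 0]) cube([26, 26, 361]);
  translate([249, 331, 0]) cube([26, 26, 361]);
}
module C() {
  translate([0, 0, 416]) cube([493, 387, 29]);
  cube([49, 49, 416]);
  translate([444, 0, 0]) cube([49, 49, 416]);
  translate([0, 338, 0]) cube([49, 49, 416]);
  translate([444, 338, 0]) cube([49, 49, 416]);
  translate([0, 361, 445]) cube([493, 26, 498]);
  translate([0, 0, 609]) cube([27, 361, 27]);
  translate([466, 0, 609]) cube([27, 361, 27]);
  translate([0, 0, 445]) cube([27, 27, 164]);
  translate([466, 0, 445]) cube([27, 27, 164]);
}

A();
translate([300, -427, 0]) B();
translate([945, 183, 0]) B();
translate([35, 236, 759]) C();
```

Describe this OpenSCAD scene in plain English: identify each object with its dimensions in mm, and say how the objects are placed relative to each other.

A is a table: top 875 mm (x) × 723 mm (y), 48 mm thick, upper face at z = 759 mm, on four round legs of 60 mm diameter, each leg's bounding box inset 32 mm from the nearest pair of top edges, running from z = 0 to the bottom of the top.

B is a simple wooden stool: a rectangular seat 275 mm (x) by 357 mm (y), 42 mm thick, top face at z = 403 mm, on four square legs, each 26×26 mm in cross-section. The legs rest on z = 0, each flush with a corner of the seat.

C is a chair: 493×387 mm seat, 29 mm thick, top at z = 445 mm, on four 49 mm square corner legs flush with the seat edges. A 26 mm thick backrest slab spans the full seat width, extending 498 mm above the seat top, its back face flush with the seat's +y edge. Two armrests of 27×27 mm section run along each side from the seat's front edge to the front of the backrest, top faces 191 mm above the seat top and outer faces flush with the seat's x-edges; a 27×27 mm post under the front of each armrest stands on the seat at the front corner.

Two stools sit around the table at the −y, +x sides. The chair is on top of the table.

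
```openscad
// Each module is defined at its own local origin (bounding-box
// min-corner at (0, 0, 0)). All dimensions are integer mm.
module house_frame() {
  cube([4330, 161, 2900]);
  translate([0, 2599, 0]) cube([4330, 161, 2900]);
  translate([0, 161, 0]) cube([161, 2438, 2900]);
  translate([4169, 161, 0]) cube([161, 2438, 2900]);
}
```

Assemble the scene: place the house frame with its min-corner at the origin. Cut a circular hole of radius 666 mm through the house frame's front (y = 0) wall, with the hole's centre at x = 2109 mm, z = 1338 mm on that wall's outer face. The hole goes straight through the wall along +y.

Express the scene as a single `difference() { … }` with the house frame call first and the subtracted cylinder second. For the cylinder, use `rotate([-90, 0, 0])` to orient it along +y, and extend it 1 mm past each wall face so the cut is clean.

difference() {
  house_frame();
  translate([2109, -1, 1338]) rotate([-90, 0, 0]) cylinder(h = 163, r = 666);
}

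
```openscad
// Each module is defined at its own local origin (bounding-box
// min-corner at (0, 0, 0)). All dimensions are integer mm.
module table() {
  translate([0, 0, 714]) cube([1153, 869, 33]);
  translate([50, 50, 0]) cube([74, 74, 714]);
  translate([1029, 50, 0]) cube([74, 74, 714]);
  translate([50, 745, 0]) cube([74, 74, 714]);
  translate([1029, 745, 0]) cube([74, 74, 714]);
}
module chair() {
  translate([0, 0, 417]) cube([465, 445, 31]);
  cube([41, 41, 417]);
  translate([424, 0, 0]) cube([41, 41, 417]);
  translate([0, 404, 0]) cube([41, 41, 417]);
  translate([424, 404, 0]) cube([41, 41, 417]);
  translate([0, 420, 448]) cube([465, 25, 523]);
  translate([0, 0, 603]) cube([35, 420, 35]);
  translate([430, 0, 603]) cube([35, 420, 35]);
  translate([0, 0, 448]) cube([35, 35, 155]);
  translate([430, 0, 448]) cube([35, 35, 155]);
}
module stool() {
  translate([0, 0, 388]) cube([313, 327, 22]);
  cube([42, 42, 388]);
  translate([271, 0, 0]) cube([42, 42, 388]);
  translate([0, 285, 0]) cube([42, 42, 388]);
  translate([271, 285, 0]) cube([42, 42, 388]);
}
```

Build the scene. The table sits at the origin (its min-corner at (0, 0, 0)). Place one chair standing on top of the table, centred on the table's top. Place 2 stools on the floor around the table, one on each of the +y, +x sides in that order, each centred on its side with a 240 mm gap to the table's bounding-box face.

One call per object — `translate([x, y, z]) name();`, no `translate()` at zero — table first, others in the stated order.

table();
translate([344, 212, 747]) chair();
translate([420, 1109, 0]) stool();
translate([1393, 271, 0]) stool();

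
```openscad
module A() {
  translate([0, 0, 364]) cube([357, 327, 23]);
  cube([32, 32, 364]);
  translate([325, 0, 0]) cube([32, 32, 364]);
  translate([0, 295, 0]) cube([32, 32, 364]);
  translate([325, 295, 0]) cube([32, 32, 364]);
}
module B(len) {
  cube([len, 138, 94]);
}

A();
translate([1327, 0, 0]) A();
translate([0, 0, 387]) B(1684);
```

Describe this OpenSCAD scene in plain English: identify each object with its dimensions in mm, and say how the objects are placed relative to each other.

A is a four-legged stool. The seat is 357×327 mm, 23 mm thick, top at z = 387 mm. It stands on four square legs, each 32×32 mm in cross-section, from z = 0 to the seat underside, each flush with a corner of the seat.

B is a rectangular beam 1684 mm long (x), 138 mm deep (y), 94 mm thick (z).

The beam spans the tops of two stools placed 970 mm apart, resting at z = 387 mm.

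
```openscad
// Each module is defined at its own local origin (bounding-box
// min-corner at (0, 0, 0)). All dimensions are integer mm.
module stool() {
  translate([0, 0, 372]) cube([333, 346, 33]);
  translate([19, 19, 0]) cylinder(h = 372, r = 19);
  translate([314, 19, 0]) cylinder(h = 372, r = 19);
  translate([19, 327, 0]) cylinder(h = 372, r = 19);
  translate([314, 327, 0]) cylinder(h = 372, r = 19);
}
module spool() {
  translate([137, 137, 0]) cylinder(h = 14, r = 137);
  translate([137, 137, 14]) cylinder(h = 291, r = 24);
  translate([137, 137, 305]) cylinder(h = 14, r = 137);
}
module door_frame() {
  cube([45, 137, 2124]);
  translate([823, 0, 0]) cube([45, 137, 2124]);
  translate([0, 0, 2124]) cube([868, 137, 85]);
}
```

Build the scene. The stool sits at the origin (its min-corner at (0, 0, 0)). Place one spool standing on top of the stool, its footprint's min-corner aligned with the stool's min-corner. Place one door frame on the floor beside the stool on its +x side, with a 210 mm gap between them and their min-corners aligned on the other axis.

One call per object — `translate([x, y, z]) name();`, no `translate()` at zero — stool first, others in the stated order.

stool();
translate([0, 0, 405]) spool();
translate([543, 0, 0]) door_frame();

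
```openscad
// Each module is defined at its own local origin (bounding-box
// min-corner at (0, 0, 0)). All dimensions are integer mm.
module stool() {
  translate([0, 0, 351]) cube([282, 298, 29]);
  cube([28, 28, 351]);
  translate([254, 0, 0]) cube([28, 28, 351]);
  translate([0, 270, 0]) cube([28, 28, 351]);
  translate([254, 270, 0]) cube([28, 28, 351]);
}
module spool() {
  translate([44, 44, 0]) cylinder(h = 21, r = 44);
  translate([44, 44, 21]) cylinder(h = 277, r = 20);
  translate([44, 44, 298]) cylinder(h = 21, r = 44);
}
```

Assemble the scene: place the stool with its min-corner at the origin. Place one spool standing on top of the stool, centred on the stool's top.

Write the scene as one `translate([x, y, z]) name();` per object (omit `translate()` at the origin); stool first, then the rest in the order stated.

stool();
translate([97, 105, 380]) spool();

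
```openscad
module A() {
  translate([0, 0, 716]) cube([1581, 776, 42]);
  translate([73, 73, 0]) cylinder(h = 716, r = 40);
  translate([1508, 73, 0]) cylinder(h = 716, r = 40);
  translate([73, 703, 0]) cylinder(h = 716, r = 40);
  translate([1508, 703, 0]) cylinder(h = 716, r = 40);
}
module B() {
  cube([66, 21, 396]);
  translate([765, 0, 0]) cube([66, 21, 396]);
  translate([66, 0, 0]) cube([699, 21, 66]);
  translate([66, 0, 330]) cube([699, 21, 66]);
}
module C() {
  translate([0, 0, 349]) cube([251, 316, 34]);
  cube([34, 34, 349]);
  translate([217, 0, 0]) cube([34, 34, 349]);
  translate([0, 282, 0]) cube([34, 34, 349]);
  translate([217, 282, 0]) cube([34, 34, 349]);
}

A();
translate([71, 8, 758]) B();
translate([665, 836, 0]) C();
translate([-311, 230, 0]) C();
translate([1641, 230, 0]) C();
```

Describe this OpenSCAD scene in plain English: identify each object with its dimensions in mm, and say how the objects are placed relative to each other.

A is a table with a 1581×776 mm rectangular top, 42 mm thick, top surface at z = 758 mm, supported by four round legs of 80 mm diameter, each leg's bounding box inset 33 mm from the nearest pair of top edges, running from the floor.

B is a rectangular picture frame lying in the x–z plane (depth along y). The opening is 699 mm wide (x) by 264 mm tall (z), surrounded by a border 66 mm wide on all four sides. The frame is 21 mm deep and is made of two full-height vertical stiles with two horizontal rails fitted between them.

C is a simple wooden stool: a rectangular seat 251 mm (x) by 316 mm (y), 34 mm thick, top face at z = 383 mm, on four square legs, each 34×34 mm in cross-section. The legs rest on z = 0, each flush with a corner of the seat.

The picture frame is on top of the table. Three stools sit around the table at the +y, −x, +x sides.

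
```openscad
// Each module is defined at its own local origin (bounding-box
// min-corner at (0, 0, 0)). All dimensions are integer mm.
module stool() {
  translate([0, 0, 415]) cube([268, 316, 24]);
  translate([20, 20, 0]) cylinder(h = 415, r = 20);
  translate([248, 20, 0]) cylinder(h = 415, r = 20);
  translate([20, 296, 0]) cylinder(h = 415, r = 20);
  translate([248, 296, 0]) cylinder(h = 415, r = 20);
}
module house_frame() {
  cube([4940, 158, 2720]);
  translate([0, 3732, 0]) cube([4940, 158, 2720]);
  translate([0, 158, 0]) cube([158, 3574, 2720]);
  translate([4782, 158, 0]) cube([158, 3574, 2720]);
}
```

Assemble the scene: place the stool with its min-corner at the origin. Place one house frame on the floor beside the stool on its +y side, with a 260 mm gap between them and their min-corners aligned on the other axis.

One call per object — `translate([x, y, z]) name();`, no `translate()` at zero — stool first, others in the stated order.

stool();
translate([0, 576, 0]) house_frame();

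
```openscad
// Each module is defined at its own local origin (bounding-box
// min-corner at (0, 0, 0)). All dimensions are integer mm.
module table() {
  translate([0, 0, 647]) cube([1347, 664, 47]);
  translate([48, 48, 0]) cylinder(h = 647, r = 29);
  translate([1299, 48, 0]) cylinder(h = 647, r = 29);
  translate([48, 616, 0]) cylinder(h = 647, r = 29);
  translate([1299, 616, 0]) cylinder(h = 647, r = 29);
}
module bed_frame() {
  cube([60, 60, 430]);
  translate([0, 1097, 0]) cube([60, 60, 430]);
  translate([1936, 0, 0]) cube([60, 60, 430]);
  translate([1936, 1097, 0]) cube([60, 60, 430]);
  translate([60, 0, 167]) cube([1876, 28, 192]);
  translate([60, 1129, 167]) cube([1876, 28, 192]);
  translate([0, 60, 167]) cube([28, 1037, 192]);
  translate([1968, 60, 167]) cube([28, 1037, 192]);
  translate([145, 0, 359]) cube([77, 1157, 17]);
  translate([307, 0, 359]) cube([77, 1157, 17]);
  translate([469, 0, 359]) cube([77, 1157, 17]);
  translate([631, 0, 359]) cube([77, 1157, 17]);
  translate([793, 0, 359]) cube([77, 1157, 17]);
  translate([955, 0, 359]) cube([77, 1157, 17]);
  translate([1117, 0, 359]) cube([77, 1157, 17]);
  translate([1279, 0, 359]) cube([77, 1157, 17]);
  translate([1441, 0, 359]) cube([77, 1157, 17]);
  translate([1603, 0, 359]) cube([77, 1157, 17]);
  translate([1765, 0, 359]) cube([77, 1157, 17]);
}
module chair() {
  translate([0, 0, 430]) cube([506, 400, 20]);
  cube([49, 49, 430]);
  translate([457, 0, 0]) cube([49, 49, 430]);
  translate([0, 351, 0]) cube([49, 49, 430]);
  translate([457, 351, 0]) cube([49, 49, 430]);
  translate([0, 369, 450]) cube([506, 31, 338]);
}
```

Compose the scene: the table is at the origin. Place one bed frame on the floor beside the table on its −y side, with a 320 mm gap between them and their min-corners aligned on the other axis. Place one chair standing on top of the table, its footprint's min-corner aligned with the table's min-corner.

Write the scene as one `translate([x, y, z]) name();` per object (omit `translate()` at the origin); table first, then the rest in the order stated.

table();
translate([0, -1477, 0]) bed_frame();
translate([0, 0, 694]) chair();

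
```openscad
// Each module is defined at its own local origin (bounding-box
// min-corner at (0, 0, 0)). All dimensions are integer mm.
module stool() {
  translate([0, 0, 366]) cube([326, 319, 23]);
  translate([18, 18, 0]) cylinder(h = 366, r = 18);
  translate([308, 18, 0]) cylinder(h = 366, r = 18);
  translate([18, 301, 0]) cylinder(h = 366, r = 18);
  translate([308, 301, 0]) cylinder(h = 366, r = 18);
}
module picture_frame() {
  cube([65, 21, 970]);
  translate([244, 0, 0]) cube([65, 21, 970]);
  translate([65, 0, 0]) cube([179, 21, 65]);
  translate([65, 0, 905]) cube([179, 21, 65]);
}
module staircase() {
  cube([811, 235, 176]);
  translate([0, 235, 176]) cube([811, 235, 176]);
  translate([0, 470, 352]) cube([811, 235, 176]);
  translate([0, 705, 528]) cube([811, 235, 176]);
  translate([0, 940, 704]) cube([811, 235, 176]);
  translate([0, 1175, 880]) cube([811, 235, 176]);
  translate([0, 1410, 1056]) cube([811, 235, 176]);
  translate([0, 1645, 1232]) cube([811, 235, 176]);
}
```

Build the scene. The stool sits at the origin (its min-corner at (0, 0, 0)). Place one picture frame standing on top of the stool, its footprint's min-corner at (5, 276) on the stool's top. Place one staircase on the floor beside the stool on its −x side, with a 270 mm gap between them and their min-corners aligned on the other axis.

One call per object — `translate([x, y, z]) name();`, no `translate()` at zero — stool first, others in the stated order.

stool();
translate([5, 276, 389]) picture_frame();
translate([-1081, 0, 0]) staircase();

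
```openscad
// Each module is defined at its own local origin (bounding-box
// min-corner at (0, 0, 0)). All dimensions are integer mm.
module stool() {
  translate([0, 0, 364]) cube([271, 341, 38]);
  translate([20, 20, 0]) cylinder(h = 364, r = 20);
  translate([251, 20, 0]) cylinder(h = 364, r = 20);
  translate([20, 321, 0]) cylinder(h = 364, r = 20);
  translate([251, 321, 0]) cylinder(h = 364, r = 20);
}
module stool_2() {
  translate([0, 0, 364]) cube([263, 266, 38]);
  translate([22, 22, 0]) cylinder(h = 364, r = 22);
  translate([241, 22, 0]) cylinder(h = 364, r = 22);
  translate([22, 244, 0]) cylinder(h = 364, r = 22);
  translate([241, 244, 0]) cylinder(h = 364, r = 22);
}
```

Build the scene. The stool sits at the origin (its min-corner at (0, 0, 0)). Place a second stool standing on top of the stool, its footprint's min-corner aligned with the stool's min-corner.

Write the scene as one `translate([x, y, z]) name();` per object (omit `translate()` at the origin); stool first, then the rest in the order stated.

stool();
translate([0, 0, 402]) stool_2();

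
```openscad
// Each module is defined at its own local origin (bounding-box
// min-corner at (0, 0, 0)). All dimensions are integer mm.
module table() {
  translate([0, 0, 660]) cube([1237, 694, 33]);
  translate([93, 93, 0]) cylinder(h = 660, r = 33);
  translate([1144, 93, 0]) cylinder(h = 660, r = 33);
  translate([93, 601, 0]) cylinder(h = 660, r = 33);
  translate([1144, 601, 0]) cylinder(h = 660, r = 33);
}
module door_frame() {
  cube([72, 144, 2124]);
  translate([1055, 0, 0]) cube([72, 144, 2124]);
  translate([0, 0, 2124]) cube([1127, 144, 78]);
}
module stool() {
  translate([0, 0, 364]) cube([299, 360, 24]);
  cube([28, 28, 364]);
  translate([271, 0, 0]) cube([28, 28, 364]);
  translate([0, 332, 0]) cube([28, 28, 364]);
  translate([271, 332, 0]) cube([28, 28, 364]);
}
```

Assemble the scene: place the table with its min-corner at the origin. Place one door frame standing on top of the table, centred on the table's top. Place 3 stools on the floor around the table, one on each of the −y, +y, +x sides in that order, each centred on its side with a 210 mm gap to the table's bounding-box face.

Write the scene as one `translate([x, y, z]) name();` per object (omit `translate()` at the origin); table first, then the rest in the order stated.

table();
translate([55, 275, 693]) door_frame();
translate([469, -570, 0]) stool();
translate([469, 904, 0]) stool();
translate([1447, 167, 0]) stool();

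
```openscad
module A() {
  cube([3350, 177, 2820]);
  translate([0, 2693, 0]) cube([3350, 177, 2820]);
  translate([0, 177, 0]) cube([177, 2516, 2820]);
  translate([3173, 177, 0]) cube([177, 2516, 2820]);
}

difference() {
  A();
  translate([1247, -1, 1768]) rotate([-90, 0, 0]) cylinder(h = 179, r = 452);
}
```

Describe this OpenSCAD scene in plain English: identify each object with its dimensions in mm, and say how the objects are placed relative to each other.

A is a box-shaped house frame (walls only): outside footprint 3350×2870 mm, wall height 2820 mm, wall thickness 177 mm. The two y-facing walls run the full x-width; the two x-facing walls fit between the inner faces of the y-facing walls.

The house frame has a circular hole of radius 452 mm through its front wall, centred at (x = 1247, z = 1768).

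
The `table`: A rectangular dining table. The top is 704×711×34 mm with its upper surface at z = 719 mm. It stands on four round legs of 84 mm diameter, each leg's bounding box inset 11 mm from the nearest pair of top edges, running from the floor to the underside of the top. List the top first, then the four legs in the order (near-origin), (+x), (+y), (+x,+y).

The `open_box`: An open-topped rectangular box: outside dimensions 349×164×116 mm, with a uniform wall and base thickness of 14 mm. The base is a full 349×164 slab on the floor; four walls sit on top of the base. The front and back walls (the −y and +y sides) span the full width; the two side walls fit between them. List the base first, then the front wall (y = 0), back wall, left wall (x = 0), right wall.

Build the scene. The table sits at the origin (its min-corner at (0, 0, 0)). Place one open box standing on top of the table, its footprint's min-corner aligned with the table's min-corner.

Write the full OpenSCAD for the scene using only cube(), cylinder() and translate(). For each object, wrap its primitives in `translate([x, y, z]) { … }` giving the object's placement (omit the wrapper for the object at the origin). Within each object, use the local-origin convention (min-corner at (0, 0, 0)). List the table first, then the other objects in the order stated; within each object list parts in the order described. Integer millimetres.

translate([0, 0, 685]) cube([704, 711, 34]);
translate([53, 53, 0]) cylinder(h = 685, r = 42);
translate([651, 53, 0]) cylinder(h = 685, r = 42);
translate([53, 658, 0]) cylinder(h = 685, r = 42);
translate([651, 658, 0]) cylinder(h = 685, r = 42);
translate([0, 0, 719]) {
  cube([349, 164, 14]);
  translate([0, 0, 14]) cube([349, 14, 102]);
  translate([0, 150, 14]) cube([349, 14, 102]);
  translate([0, 14, 14]) cube([14, 136, 102]);
  translate([335, 14, 14]) cube([14, 136, 102]);
}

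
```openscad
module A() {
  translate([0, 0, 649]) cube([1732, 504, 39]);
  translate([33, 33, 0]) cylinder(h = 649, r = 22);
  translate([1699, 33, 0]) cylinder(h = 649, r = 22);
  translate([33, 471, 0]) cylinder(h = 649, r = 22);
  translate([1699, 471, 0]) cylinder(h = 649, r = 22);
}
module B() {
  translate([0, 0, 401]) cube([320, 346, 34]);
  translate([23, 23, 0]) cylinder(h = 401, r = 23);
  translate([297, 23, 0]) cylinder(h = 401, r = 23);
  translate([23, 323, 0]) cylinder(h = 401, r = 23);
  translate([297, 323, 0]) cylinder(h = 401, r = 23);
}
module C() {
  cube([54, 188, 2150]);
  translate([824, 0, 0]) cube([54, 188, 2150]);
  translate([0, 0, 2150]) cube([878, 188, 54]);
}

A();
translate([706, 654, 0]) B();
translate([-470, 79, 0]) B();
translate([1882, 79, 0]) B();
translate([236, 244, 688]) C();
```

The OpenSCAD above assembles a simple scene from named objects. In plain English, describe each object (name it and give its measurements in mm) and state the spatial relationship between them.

A is a rectangular dining table. The top is 1732×504×39 mm with its upper surface at z = 688 mm. It stands on four round legs of 44 mm diameter, each leg's bounding box inset 11 mm from the nearest pair of top edges, running from the floor to the underside of the top.

B is a simple wooden stool: a rectangular seat 320 mm (x) by 346 mm (y), 34 mm thick, top face at z = 435 mm, on four round legs, each 46 mm in diameter. The legs rest on z = 0, each leg's axis is inset half a diameter from the nearest pair of seat edges (so the leg's bounding box is flush with the corner).

C is a door frame. The clear opening is 770 mm wide and 2150 mm high. Two 54 mm wide jambs, 188 mm deep, stand either side of the opening from the floor to the top of the opening. A 54 mm thick head sits across the top of both jambs, spanning the full outside width of the frame.

Three stools sit around the table at the +y, −x, +x sides. The door frame is on top of the table.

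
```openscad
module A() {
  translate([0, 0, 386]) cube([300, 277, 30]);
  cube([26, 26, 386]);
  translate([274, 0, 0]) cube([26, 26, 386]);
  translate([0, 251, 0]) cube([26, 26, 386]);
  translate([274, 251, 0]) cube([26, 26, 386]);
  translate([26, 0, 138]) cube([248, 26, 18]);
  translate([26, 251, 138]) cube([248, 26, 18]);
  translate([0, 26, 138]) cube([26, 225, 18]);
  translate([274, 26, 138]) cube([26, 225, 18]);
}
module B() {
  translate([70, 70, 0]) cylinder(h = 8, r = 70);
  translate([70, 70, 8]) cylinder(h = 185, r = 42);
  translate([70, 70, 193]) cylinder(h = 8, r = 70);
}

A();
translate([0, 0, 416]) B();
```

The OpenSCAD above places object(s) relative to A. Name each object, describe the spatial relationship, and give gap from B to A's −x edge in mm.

A is a stool. B is a spool. The spool is on top of the stool. The gap from the spool to the stool's −x edge is 0 mm.

The spool's min-x is at 0; the stool's min-x is 0; gap = 0 mm.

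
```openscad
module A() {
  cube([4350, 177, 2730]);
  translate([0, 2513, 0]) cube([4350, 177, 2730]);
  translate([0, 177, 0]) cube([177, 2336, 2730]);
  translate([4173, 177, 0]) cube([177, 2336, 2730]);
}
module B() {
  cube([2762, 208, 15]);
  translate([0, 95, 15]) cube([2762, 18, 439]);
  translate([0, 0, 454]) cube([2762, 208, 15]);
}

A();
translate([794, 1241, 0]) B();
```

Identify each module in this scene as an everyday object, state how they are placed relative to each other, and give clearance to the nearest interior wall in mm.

A is a house frame. B is an I-beam. The I-beam sits inside the house frame, centred. The clearance to the nearest interior wall is 617 mm.

Clearances: x = 617, y = 1064; minimum 617 mm.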